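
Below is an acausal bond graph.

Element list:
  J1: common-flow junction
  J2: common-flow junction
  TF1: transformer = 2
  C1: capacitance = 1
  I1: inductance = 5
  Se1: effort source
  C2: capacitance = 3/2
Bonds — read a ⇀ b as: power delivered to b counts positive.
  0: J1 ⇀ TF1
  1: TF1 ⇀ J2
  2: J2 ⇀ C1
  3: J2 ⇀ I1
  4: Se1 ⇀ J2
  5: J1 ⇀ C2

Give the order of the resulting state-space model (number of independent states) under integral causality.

3  (C1, C2, I1 all integral)

b4 stroke at J2  (Se1: effort source, stroke at far end)
b2 stroke at J2  (C1: C, integral causality)
b3 stroke at I1  (I1 integral (f out))
b1 stroke at J2  (J2 flow already set via bond 3)
b0 stroke at TF1  (through TF1, causality passes straight; one stroke at TF1)
b5 stroke at J1  (J1 flow already set via bond 0)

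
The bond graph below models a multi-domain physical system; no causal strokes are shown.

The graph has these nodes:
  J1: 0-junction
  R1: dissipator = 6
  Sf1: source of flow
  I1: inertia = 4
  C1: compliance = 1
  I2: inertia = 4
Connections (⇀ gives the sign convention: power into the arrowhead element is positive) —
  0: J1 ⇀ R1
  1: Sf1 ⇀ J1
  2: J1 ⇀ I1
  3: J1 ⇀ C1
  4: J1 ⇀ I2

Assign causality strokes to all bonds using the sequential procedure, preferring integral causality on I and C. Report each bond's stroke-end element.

β0 stroke→R1
β1 stroke→Sf1
β2 stroke→I1
β3 stroke→J1
β4 stroke→I2

β1 →Sf1  (Sf1 (Sf) sets flow on bond)
β2 →I1  (I1 integral (f out))
β3 →J1  (prefer integral on C1)
β0 →R1  (J1 effort already set via bond 3)
β4 →I2  (J1: bond 3 brought effort, rest push out)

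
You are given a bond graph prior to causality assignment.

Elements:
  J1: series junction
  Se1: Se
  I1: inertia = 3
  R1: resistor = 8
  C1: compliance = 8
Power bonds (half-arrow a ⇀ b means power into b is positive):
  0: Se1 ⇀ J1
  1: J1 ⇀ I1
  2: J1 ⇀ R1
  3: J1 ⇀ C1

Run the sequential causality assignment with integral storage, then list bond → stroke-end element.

bond 0 →J1
bond 1 →I1
bond 2 →J1
bond 3 →J1

#0 →J1  (Se1 fixes effort; stroke away)
#1 →I1  (I1 integral (f out))
#2 →J1  (1-jn J1 has f-setter on 1)
#3 →J1  (J1: bond 1 brought flow, rest push out)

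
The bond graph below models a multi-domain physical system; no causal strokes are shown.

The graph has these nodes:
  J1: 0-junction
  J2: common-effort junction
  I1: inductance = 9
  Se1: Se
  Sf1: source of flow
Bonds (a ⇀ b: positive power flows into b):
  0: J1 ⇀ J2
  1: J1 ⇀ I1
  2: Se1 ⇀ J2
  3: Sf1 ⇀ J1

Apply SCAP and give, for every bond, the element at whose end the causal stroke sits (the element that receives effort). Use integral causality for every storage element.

β0 stroke at J1
β1 stroke at I1
β2 stroke at J2
β3 stroke at Sf1

#2 →J2  (source Se1 imposes e)
#3 →Sf1  (source Sf1 imposes f)
#0 →J1  (common-e at J2 fixed by 2)
#1 →I1  (J1: bond 0 brought effort, rest push out)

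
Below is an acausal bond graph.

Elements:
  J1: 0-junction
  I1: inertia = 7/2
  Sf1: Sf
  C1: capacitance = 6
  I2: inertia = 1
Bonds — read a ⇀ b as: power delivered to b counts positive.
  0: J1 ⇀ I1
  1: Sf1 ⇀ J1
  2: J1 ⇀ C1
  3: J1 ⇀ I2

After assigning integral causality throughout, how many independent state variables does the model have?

b1 stroke→Sf1  (Sf1 fixes flow; stroke at Sf1)
b0 stroke→I1  (I1: I, integral causality)
b2 stroke→J1  (C1: C, integral causality)
b3 stroke→I2  (0-jn J1 has e-setter on 2)

3  (C1, I1, I2 all integral)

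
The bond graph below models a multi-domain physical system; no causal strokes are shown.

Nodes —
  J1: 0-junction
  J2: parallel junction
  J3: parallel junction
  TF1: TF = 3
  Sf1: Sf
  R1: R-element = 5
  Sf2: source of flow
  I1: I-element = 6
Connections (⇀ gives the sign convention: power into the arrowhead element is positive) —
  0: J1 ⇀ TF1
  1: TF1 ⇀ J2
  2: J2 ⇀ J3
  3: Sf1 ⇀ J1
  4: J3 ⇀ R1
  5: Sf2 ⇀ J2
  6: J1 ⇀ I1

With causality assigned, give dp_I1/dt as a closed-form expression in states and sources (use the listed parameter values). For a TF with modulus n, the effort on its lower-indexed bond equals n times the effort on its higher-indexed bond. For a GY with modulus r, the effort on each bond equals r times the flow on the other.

dp_I1/dt = 45*F_Sf1 + 15*F_Sf2 - 15*p_I1/2

#3 |Sf1  (Sf1 (Sf) sets flow on bond)
#5 |Sf2  (Sf2 fixes flow; stroke at Sf2)
#6 |I1  (I1 outputs flow p/I1)
#0 |J1  (J1 needs exactly one e-in)
#1 |TF1  (TF TF1: opposite of bond 0)
#2 |J2  (closing 0-jn rule on J2)
#4 |J3  (only one effort-in slot at J3)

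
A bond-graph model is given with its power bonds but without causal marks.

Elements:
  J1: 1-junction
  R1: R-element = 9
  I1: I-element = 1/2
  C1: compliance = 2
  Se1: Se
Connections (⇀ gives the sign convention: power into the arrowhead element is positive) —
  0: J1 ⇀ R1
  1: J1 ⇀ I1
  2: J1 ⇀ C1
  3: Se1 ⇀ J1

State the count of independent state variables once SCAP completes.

#3 stroke→J1  (Se1 (Se) sets effort on bond)
#1 stroke→I1  (I1 integral (f out))
#0 stroke→J1  (J1 flow already set via bond 1)
#2 stroke→J1  (1-jn J1 has f-setter on 1)

2  (C1, I1 all integral)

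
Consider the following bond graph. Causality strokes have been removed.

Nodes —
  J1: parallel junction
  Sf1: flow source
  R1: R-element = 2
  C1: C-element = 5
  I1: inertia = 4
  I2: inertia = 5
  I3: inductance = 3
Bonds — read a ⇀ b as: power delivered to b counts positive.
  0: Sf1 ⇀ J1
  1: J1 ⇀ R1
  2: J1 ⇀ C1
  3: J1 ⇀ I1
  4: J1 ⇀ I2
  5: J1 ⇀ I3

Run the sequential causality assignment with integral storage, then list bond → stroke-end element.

#0 |Sf1  (Sf1 fixes flow; stroke at Sf1)
#2 |J1  (prefer integral on C1)
#1 |R1  (J1 effort already set via bond 2)
#3 |I1  (common-e at J1 fixed by 2)
#4 |I2  (J1: bond 2 brought effort, rest push out)
#5 |I3  (common-e at J1 fixed by 2)

bond 0 stroke at Sf1
bond 1 stroke at R1
bond 2 stroke at J1
bond 3 stroke at I1
bond 4 stroke at I2
bond 5 stroke at I3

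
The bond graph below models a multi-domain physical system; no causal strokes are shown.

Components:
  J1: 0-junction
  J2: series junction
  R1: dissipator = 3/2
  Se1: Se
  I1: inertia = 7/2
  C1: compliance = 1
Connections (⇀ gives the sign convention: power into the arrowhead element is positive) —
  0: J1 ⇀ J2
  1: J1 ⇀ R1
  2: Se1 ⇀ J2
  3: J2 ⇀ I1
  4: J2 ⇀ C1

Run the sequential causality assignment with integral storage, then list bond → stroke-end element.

#2 stroke at J2  (Se1 (Se) sets effort on bond)
#3 stroke at I1  (I1 integral (f out))
#0 stroke at J2  (J2 flow already set via bond 3)
#4 stroke at J2  (J2: bond 3 brought flow, rest push out)
#1 stroke at J1  (J1 needs exactly one e-in)

bond 0 →J2
bond 1 →J1
bond 2 →J2
bond 3 →I1
bond 4 →J2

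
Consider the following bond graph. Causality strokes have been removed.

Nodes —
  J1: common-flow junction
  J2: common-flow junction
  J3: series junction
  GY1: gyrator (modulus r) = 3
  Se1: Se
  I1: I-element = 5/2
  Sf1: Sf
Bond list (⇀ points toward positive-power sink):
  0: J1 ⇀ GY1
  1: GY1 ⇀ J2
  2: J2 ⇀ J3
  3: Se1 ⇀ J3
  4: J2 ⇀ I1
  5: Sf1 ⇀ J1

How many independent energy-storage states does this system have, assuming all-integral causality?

β3 stroke→J3  (Se1 (Se) sets effort on bond)
β5 stroke→Sf1  (Sf1 fixes flow; stroke at Sf1)
β0 stroke→J1  (common-f at J1 fixed by 5)
β2 stroke→J2  (J3 needs exactly one f-in)
β1 stroke→J2  (GY1: gyrator matches bond 0)
β4 stroke→I1  (J2: last free bond brings flow in)

1  (I1 all integral)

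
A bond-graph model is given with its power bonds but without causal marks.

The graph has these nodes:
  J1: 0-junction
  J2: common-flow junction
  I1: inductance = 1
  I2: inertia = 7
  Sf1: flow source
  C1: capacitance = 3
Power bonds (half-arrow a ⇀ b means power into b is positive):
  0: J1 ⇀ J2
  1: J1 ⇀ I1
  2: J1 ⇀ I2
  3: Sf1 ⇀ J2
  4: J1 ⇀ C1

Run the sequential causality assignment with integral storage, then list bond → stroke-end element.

#0 stroke→J2
#1 stroke→I1
#2 stroke→I2
#3 stroke→Sf1
#4 stroke→J1

bond 3 |Sf1  (Sf1: flow source, stroke at near end)
bond 0 |J2  (1-jn J2 has f-setter on 3)
bond 1 |I1  (I1: I, integral causality)
bond 2 |I2  (I2: I, integral causality)
bond 4 |J1  (J1: last free bond brings effort in)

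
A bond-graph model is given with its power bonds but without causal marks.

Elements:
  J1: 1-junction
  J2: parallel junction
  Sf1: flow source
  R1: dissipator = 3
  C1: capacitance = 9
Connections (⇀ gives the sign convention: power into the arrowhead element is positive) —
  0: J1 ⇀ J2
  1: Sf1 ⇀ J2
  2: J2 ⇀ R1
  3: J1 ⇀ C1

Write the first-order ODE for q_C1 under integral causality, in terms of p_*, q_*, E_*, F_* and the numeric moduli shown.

bond 1 stroke at Sf1  (Sf1 (Sf) sets flow on bond)
bond 3 stroke at J1  (C1 integral (e out))
bond 0 stroke at J2  (closing 1-jn rule on J1)
bond 2 stroke at R1  (J2 effort already set via bond 0)

dq_C1/dt = -F_Sf1 - q_C1/27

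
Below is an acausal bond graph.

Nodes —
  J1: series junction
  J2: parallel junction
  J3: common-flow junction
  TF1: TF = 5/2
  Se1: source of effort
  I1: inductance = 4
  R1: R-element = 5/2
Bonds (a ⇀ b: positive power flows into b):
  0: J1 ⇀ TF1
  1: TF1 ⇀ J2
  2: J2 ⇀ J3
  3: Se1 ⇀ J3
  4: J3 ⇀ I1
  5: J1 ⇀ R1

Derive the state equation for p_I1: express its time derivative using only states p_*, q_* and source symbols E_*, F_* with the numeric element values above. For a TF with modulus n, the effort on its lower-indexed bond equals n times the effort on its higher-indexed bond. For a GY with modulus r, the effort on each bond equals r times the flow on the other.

#3 |J3  (source Se1 imposes e)
#4 |I1  (I1 integral (f out))
#2 |J3  (1-jn J3 has f-setter on 4)
#1 |J2  (J2: last free bond brings effort in)
#0 |TF1  (TF TF1: opposite of bond 1)
#5 |J1  (J1 flow already set via bond 0)

dp_I1/dt = E_Se1 - p_I1/10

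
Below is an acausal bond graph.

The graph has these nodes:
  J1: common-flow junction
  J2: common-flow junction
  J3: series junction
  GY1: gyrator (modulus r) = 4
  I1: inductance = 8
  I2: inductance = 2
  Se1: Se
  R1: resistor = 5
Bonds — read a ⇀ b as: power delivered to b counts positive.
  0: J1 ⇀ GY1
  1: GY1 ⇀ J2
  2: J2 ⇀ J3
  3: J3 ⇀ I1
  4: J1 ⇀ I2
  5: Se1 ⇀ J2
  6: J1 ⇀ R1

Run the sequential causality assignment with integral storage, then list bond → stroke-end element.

#0 stroke at J1
#1 stroke at J2
#2 stroke at J3
#3 stroke at I1
#4 stroke at I2
#5 stroke at J2
#6 stroke at J1

β5 stroke at J2  (Se1 fixes effort; stroke away)
β3 stroke at I1  (I1 outputs flow p/I1)
β2 stroke at J3  (J3 flow already set via bond 3)
β1 stroke at J2  (J2: bond 2 brought flow, rest push out)
β0 stroke at J1  (GY1: gyrator matches bond 1)
β4 stroke at I2  (prefer integral on I2)
β6 stroke at J1  (1-jn J1 has f-setter on 4)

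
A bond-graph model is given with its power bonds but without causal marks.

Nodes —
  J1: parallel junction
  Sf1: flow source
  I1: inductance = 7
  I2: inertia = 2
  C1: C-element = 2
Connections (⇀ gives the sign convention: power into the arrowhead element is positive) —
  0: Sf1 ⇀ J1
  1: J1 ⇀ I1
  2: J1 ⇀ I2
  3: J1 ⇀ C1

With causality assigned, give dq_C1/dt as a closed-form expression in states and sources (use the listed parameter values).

dq_C1/dt = F_Sf1 - p_I1/7 - p_I2/2

bond 0 stroke→Sf1  (source Sf1 imposes f)
bond 1 stroke→I1  (I1 outputs flow p/I1)
bond 2 stroke→I2  (I2: I, integral causality)
bond 3 stroke→J1  (J1: last free bond brings effort in)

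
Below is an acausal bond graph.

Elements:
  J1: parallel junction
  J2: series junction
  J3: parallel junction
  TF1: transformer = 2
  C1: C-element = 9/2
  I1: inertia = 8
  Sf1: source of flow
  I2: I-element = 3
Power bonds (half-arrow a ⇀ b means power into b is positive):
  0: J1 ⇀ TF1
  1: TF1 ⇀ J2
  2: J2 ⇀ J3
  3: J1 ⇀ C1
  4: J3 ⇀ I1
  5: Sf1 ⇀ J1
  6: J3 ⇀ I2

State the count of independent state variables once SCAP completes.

3  (C1, I1, I2 all integral)

β5 stroke→Sf1  (Sf1: flow source, stroke at near end)
β3 stroke→J1  (C1 outputs effort q/C1)
β0 stroke→TF1  (J1 effort already set via bond 3)
β1 stroke→J2  (through TF1, causality passes straight; one stroke at TF1)
β2 stroke→J3  (J2 needs exactly one f-in)
β4 stroke→I1  (0-jn J3 has e-setter on 2)
β6 stroke→I2  (0-jn J3 has e-setter on 2)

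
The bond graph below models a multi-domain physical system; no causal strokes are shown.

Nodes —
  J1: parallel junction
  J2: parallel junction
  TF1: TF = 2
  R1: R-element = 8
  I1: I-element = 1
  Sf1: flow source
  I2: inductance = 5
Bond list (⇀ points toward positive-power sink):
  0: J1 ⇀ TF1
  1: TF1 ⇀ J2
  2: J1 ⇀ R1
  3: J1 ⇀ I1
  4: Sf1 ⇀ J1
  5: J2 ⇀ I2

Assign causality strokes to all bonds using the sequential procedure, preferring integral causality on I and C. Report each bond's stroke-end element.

b0 →TF1
b1 →J2
b2 →J1
b3 →I1
b4 →Sf1
b5 →I2

#4 |Sf1  (Sf1 fixes flow; stroke at Sf1)
#3 |I1  (prefer integral on I1)
#5 |I2  (I2 integral (f out))
#1 |J2  (only one effort-in slot at J2)
#0 |TF1  (TF1 one-in-one-out from 1)
#2 |J1  (J1 needs exactly one e-in)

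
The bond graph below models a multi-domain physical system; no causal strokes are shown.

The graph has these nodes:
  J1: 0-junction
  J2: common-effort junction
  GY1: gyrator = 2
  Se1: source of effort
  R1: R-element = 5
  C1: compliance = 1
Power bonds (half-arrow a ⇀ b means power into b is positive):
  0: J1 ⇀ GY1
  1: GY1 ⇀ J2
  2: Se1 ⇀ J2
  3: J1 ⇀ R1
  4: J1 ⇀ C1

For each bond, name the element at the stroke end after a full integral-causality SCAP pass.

β2 |J2  (Se1 (Se) sets effort on bond)
β1 |GY1  (J2: bond 2 brought effort, rest push out)
β0 |GY1  (GY GY1: same side as bond 1)
β4 |J1  (prefer integral on C1)
β3 |R1  (0-jn J1 has e-setter on 4)

β0 →GY1
β1 →GY1
β2 →J2
β3 →R1
β4 →J1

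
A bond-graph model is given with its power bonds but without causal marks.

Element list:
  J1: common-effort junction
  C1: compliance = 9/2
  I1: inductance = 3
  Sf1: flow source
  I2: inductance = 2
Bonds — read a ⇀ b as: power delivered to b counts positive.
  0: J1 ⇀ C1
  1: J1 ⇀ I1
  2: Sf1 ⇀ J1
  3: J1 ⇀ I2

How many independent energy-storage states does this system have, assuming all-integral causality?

β2 |Sf1  (source Sf1 imposes f)
β0 |J1  (C1 outputs effort q/C1)
β1 |I1  (0-jn J1 has e-setter on 0)
β3 |I2  (J1: bond 0 brought effort, rest push out)

3  (C1, I1, I2 all integral)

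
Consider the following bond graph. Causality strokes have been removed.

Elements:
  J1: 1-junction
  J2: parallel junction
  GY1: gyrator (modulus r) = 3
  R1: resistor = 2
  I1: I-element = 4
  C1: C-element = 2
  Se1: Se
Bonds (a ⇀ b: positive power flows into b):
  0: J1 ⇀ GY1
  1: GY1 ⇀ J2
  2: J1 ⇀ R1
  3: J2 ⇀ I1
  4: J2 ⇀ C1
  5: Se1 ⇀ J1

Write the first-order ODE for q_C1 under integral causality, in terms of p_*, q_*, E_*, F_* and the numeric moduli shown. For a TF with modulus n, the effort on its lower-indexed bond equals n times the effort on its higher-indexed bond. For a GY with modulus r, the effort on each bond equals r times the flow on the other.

dq_C1/dt = E_Se1/3 - p_I1/4 - q_C1/9

#5 |J1  (Se1 fixes effort; stroke away)
#3 |I1  (I1 integral (f out))
#4 |J2  (C1 integral (e out))
#1 |GY1  (common-e at J2 fixed by 4)
#0 |GY1  (GY1 both-in/both-out from 1)
#2 |J1  (1-jn J1 has f-setter on 0)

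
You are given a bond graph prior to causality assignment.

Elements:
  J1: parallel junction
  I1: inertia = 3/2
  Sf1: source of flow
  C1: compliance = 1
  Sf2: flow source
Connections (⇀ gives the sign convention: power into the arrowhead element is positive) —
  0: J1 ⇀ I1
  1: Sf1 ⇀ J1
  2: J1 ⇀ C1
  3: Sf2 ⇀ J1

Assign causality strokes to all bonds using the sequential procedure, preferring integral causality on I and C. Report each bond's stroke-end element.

β0 stroke at I1
β1 stroke at Sf1
β2 stroke at J1
β3 stroke at Sf2

β1 →Sf1  (Sf1: flow source, stroke at near end)
β3 →Sf2  (Sf2 fixes flow; stroke at Sf2)
β0 →I1  (prefer integral on I1)
β2 →J1  (closing 0-jn rule on J1)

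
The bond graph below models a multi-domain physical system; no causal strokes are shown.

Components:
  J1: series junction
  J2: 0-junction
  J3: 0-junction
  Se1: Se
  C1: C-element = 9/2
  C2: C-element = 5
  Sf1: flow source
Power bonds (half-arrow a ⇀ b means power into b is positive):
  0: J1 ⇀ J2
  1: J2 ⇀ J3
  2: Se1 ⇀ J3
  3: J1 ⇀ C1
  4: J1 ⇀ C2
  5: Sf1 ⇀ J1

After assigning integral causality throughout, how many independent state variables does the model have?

2  (C1, C2 all integral)

b2 stroke at J3  (Se1 fixes effort; stroke away)
b5 stroke at Sf1  (Sf1 fixes flow; stroke at Sf1)
b0 stroke at J1  (1-jn J1 has f-setter on 5)
b3 stroke at J1  (1-jn J1 has f-setter on 5)
b4 stroke at J1  (J1 flow already set via bond 5)
b1 stroke at J2  (J2 needs exactly one e-in)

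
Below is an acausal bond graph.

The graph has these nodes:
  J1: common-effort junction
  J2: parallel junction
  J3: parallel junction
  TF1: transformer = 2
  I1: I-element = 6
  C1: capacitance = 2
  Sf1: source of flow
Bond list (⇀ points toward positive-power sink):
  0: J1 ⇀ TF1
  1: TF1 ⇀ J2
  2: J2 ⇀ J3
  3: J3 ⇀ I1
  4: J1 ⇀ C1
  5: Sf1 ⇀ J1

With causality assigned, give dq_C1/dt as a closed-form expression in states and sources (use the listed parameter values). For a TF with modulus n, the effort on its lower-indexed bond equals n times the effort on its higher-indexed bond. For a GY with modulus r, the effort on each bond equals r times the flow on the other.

β5 stroke→Sf1  (Sf1: flow source, stroke at near end)
β3 stroke→I1  (I1: I, integral causality)
β2 stroke→J3  (only one effort-in slot at J3)
β1 stroke→J2  (J2: last free bond brings effort in)
β0 stroke→TF1  (TF1: transformer flips bond 1)
β4 stroke→J1  (J1: last free bond brings effort in)

dq_C1/dt = F_Sf1 - p_I1/12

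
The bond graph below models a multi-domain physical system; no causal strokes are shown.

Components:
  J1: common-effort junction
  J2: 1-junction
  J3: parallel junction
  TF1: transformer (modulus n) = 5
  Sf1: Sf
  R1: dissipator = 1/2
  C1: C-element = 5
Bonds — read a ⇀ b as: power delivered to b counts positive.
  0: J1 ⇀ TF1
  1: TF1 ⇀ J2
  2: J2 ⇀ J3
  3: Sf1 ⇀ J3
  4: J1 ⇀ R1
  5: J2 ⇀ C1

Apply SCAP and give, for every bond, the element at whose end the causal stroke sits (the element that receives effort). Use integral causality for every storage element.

β3 stroke at Sf1  (Sf1 (Sf) sets flow on bond)
β2 stroke at J3  (closing 0-jn rule on J3)
β1 stroke at J2  (common-f at J2 fixed by 2)
β5 stroke at J2  (common-f at J2 fixed by 2)
β0 stroke at TF1  (TF1 one-in-one-out from 1)
β4 stroke at J1  (J1 needs exactly one e-in)

b0 stroke at TF1
b1 stroke at J2
b2 stroke at J3
b3 stroke at Sf1
b4 stroke at J1
b5 stroke at J2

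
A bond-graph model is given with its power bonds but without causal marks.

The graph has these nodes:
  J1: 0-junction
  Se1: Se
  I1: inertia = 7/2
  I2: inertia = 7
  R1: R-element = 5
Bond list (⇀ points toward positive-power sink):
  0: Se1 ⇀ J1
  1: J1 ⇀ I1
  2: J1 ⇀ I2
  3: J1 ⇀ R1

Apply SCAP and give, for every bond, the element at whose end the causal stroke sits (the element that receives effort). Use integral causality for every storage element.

bond 0 stroke at J1
bond 1 stroke at I1
bond 2 stroke at I2
bond 3 stroke at R1

β0 stroke→J1  (Se1 fixes effort; stroke away)
β1 stroke→I1  (J1: bond 0 brought effort, rest push out)
β2 stroke→I2  (J1: bond 0 brought effort, rest push out)
β3 stroke→R1  (J1 effort already set via bond 0)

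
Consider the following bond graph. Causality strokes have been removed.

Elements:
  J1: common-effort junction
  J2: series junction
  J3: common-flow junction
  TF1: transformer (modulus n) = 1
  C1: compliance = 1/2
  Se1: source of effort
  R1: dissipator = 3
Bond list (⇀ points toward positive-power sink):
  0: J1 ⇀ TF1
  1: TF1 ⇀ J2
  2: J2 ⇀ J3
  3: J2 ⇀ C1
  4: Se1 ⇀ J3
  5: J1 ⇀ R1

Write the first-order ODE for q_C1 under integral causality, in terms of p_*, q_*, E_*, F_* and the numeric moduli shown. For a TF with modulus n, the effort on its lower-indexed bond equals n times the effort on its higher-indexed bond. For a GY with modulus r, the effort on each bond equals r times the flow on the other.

dq_C1/dt = E_Se1/3 - 2*q_C1/3

bond 4 |J3  (source Se1 imposes e)
bond 2 |J2  (closing 1-jn rule on J3)
bond 3 |J2  (C1: C, integral causality)
bond 1 |TF1  (J2: last free bond brings flow in)
bond 0 |J1  (through TF1, causality passes straight; one stroke at TF1)
bond 5 |R1  (common-e at J1 fixed by 0)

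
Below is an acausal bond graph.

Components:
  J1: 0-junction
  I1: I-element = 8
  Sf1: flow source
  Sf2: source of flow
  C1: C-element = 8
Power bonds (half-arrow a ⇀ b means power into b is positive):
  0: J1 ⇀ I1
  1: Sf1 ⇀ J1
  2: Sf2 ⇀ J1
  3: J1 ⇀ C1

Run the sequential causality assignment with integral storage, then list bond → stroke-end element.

bond 0 →I1
bond 1 →Sf1
bond 2 →Sf2
bond 3 →J1

#1 →Sf1  (source Sf1 imposes f)
#2 →Sf2  (Sf2 fixes flow; stroke at Sf2)
#0 →I1  (I1: I, integral causality)
#3 →J1  (closing 0-jn rule on J1)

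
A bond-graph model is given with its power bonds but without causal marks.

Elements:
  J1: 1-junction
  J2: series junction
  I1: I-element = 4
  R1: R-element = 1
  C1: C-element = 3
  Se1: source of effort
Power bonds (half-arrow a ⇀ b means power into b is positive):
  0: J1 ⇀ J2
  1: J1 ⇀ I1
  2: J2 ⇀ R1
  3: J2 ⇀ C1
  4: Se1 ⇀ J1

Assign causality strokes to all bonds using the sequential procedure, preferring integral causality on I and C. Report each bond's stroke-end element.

β0 →J1
β1 →I1
β2 →J2
β3 →J2
β4 →J1

bond 4 stroke→J1  (Se1 fixes effort; stroke away)
bond 1 stroke→I1  (prefer integral on I1)
bond 0 stroke→J1  (1-jn J1 has f-setter on 1)
bond 2 stroke→J2  (common-f at J2 fixed by 0)
bond 3 stroke→J2  (common-f at J2 fixed by 0)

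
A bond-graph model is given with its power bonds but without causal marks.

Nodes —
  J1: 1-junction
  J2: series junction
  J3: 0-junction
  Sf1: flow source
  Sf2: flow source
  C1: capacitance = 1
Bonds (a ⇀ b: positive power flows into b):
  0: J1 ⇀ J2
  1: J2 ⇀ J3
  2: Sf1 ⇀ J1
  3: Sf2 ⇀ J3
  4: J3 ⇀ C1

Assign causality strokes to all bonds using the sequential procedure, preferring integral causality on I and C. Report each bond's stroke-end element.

b2 stroke at Sf1  (source Sf1 imposes f)
b3 stroke at Sf2  (Sf2: flow source, stroke at near end)
b0 stroke at J1  (1-jn J1 has f-setter on 2)
b1 stroke at J2  (common-f at J2 fixed by 0)
b4 stroke at J3  (J3: last free bond brings effort in)

#0 |J1
#1 |J2
#2 |Sf1
#3 |Sf2
#4 |J3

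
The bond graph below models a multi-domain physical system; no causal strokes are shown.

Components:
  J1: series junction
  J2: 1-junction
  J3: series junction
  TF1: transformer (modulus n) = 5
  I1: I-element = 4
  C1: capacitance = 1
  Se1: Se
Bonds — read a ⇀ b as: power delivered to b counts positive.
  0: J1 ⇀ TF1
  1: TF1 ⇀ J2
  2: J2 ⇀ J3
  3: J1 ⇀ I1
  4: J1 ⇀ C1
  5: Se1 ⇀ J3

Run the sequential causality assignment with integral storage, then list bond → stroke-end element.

β5 stroke→J3  (Se1 (Se) sets effort on bond)
β2 stroke→J2  (J3 needs exactly one f-in)
β1 stroke→TF1  (J2 needs exactly one f-in)
β0 stroke→J1  (TF1: transformer flips bond 1)
β3 stroke→I1  (prefer integral on I1)
β4 stroke→J1  (J1 flow already set via bond 3)

b0 |J1
b1 |TF1
b2 |J2
b3 |I1
b4 |J1
b5 |J3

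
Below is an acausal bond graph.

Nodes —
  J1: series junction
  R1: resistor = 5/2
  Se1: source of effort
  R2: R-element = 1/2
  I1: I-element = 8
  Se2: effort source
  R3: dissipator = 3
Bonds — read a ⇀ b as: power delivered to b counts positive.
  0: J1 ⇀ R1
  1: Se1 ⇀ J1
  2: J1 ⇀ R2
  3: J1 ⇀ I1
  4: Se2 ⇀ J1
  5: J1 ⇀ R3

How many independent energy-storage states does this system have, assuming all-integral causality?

β1 stroke at J1  (Se1 fixes effort; stroke away)
β4 stroke at J1  (Se2 (Se) sets effort on bond)
β3 stroke at I1  (I1 integral (f out))
β0 stroke at J1  (common-f at J1 fixed by 3)
β2 stroke at J1  (common-f at J1 fixed by 3)
β5 stroke at J1  (common-f at J1 fixed by 3)

1  (I1 all integral)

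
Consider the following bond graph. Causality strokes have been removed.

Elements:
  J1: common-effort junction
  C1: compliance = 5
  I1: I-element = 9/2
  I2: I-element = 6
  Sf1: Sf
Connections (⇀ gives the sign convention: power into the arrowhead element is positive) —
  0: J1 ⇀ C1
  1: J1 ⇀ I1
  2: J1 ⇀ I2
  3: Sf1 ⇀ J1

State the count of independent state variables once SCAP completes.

3  (C1, I1, I2 all integral)

b3 stroke→Sf1  (Sf1 (Sf) sets flow on bond)
b0 stroke→J1  (C1 integral (e out))
b1 stroke→I1  (J1: bond 0 brought effort, rest push out)
b2 stroke→I2  (J1: bond 0 brought effort, rest push out)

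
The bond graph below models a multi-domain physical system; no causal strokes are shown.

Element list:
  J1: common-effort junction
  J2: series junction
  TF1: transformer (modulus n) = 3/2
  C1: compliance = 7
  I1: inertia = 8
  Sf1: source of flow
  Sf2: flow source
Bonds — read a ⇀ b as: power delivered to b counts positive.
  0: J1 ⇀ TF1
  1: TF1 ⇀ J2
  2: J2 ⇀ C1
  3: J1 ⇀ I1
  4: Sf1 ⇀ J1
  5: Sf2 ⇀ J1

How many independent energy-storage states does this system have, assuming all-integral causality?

2  (C1, I1 all integral)

bond 4 →Sf1  (source Sf1 imposes f)
bond 5 →Sf2  (Sf2 fixes flow; stroke at Sf2)
bond 2 →J2  (C1: C, integral causality)
bond 1 →TF1  (closing 1-jn rule on J2)
bond 0 →J1  (TF1 one-in-one-out from 1)
bond 3 →I1  (0-jn J1 has e-setter on 0)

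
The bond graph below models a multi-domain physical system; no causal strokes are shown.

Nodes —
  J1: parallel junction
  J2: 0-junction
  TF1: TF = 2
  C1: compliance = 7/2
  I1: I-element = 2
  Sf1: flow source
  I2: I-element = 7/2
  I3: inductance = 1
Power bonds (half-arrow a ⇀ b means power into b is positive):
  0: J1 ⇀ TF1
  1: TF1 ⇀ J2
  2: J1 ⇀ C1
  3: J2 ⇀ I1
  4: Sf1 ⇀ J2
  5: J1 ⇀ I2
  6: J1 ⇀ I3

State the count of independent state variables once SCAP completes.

4  (C1, I1, I2, I3 all integral)

#4 stroke→Sf1  (Sf1 (Sf) sets flow on bond)
#2 stroke→J1  (C1 integral (e out))
#0 stroke→TF1  (common-e at J1 fixed by 2)
#5 stroke→I2  (J1 effort already set via bond 2)
#6 stroke→I3  (J1 effort already set via bond 2)
#1 stroke→J2  (through TF1, causality passes straight; one stroke at TF1)
#3 stroke→I1  (common-e at J2 fixed by 1)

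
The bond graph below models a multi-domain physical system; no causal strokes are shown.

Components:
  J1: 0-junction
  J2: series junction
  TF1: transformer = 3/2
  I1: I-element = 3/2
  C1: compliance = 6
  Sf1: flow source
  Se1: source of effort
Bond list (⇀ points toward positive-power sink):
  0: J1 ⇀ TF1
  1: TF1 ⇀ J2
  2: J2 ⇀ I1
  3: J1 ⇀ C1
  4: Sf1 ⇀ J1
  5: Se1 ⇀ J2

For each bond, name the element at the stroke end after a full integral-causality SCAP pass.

#0 →TF1
#1 →J2
#2 →I1
#3 →J1
#4 →Sf1
#5 →J2

b4 |Sf1  (source Sf1 imposes f)
b5 |J2  (Se1: effort source, stroke at far end)
b2 |I1  (I1 outputs flow p/I1)
b1 |J2  (J2: bond 2 brought flow, rest push out)
b0 |TF1  (TF1 one-in-one-out from 1)
b3 |J1  (J1: last free bond brings effort in)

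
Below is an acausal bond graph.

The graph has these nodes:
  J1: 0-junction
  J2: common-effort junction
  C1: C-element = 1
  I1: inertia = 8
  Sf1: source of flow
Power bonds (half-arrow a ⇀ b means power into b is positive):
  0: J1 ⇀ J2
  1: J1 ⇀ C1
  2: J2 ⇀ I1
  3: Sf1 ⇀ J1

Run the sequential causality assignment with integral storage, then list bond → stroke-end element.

bond 3 stroke at Sf1  (Sf1 fixes flow; stroke at Sf1)
bond 1 stroke at J1  (C1 integral (e out))
bond 0 stroke at J2  (J1 effort already set via bond 1)
bond 2 stroke at I1  (J2: bond 0 brought effort, rest push out)

bond 0 stroke at J2
bond 1 stroke at J1
bond 2 stroke at I1
bond 3 stroke at Sf1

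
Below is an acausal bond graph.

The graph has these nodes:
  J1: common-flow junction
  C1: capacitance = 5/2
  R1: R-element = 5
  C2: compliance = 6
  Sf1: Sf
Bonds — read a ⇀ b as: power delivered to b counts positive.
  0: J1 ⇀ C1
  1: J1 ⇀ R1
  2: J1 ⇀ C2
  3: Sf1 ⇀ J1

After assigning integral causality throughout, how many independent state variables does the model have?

2  (C1, C2 all integral)

#3 |Sf1  (Sf1 (Sf) sets flow on bond)
#0 |J1  (J1: bond 3 brought flow, rest push out)
#1 |J1  (common-f at J1 fixed by 3)
#2 |J1  (J1: bond 3 brought flow, rest push out)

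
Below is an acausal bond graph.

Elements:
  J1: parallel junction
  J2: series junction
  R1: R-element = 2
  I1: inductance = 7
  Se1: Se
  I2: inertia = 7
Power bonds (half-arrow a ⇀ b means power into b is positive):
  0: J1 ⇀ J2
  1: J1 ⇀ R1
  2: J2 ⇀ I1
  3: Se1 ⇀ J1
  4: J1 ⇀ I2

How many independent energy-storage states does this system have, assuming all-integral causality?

2  (I1, I2 all integral)

#3 →J1  (source Se1 imposes e)
#0 →J2  (0-jn J1 has e-setter on 3)
#1 →R1  (J1 effort already set via bond 3)
#4 →I2  (common-e at J1 fixed by 3)
#2 →I1  (J2 needs exactly one f-in)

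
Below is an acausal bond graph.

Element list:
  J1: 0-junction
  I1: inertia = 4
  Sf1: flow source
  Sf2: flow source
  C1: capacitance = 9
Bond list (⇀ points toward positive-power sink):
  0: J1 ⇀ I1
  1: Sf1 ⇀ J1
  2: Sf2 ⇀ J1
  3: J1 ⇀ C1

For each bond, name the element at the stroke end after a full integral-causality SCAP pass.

#1 stroke at Sf1  (Sf1: flow source, stroke at near end)
#2 stroke at Sf2  (Sf2 fixes flow; stroke at Sf2)
#0 stroke at I1  (prefer integral on I1)
#3 stroke at J1  (J1: last free bond brings effort in)

bond 0 →I1
bond 1 →Sf1
bond 2 →Sf2
bond 3 →J1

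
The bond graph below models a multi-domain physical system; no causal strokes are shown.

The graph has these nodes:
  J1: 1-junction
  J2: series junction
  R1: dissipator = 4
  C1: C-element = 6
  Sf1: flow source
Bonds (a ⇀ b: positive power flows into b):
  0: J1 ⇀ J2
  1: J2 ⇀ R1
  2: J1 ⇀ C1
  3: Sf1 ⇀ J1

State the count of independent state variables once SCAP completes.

1  (C1 all integral)

bond 3 →Sf1  (source Sf1 imposes f)
bond 0 →J1  (J1: bond 3 brought flow, rest push out)
bond 2 →J1  (1-jn J1 has f-setter on 3)
bond 1 →J2  (J2: bond 0 brought flow, rest push out)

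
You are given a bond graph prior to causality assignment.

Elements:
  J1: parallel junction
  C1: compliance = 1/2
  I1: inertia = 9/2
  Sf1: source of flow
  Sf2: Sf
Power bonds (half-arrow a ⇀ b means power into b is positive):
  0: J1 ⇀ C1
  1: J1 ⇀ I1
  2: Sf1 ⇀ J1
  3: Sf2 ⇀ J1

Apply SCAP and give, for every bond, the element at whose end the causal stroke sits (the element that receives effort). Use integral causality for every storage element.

bond 2 stroke→Sf1  (Sf1: flow source, stroke at near end)
bond 3 stroke→Sf2  (source Sf2 imposes f)
bond 0 stroke→J1  (C1 outputs effort q/C1)
bond 1 stroke→I1  (0-jn J1 has e-setter on 0)

b0 stroke→J1
b1 stroke→I1
b2 stroke→Sf1
b3 stroke→Sf2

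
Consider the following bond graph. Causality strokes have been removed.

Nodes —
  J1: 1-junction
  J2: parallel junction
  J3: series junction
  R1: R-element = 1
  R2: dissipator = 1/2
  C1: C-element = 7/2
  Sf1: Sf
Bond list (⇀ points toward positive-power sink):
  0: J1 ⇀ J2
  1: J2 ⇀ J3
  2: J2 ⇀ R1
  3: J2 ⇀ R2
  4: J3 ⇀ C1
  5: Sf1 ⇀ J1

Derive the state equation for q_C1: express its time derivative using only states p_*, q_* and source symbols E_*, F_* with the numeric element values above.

dq_C1/dt = F_Sf1 - 6*q_C1/7

#5 →Sf1  (Sf1 (Sf) sets flow on bond)
#0 →J1  (J1 flow already set via bond 5)
#4 →J3  (prefer integral on C1)
#1 →J2  (J3 needs exactly one f-in)
#2 →R1  (0-jn J2 has e-setter on 1)
#3 →R2  (J2 effort already set via bond 1)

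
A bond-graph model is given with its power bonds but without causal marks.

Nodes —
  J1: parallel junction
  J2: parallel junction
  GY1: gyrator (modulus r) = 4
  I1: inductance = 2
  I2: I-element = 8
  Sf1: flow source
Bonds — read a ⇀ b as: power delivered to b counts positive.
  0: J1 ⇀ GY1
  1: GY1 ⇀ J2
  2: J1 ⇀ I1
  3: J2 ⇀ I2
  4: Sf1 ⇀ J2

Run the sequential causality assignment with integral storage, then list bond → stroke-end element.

#0 stroke→J1
#1 stroke→J2
#2 stroke→I1
#3 stroke→I2
#4 stroke→Sf1

β4 |Sf1  (source Sf1 imposes f)
β2 |I1  (prefer integral on I1)
β0 |J1  (J1: last free bond brings effort in)
β1 |J2  (GY1 both-in/both-out from 0)
β3 |I2  (J2: bond 1 brought effort, rest push out)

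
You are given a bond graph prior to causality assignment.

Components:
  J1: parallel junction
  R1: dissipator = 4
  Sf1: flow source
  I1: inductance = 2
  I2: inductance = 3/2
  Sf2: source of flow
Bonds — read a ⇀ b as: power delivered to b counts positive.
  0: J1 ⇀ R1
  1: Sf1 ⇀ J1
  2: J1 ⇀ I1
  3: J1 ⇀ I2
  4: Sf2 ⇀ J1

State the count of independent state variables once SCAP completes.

b1 →Sf1  (Sf1: flow source, stroke at near end)
b4 →Sf2  (Sf2 (Sf) sets flow on bond)
b2 →I1  (I1: I, integral causality)
b3 →I2  (I2 outputs flow p/I2)
b0 →J1  (J1: last free bond brings effort in)

2  (I1, I2 all integral)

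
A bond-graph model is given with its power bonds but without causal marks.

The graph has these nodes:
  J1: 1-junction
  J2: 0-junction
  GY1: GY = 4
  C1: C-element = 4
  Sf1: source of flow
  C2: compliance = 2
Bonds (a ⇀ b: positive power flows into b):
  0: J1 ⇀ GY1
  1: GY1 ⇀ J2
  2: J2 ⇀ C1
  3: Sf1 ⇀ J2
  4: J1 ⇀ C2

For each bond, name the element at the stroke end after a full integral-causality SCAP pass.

b0 stroke→GY1
b1 stroke→GY1
b2 stroke→J2
b3 stroke→Sf1
b4 stroke→J1

b3 |Sf1  (Sf1 (Sf) sets flow on bond)
b2 |J2  (C1 integral (e out))
b1 |GY1  (common-e at J2 fixed by 2)
b0 |GY1  (GY1: gyrator matches bond 1)
b4 |J1  (J1 flow already set via bond 0)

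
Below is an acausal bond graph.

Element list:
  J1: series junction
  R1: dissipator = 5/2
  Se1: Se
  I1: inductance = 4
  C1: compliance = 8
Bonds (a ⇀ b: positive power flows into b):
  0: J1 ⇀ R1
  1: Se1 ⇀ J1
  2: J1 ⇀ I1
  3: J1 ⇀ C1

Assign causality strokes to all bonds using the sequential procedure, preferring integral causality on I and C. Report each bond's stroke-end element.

bond 1 |J1  (source Se1 imposes e)
bond 2 |I1  (I1: I, integral causality)
bond 0 |J1  (J1 flow already set via bond 2)
bond 3 |J1  (common-f at J1 fixed by 2)

#0 →J1
#1 →J1
#2 →I1
#3 →J1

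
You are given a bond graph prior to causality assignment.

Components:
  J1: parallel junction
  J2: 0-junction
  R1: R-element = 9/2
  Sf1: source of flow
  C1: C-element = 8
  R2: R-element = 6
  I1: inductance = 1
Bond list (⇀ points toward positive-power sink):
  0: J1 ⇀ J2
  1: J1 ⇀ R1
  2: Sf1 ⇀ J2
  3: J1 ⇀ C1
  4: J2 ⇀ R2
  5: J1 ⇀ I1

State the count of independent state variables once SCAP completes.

bond 2 |Sf1  (Sf1 fixes flow; stroke at Sf1)
bond 3 |J1  (C1 integral (e out))
bond 0 |J2  (0-jn J1 has e-setter on 3)
bond 1 |R1  (0-jn J1 has e-setter on 3)
bond 5 |I1  (J1 effort already set via bond 3)
bond 4 |R2  (J2 effort already set via bond 0)

2  (C1, I1 all integral)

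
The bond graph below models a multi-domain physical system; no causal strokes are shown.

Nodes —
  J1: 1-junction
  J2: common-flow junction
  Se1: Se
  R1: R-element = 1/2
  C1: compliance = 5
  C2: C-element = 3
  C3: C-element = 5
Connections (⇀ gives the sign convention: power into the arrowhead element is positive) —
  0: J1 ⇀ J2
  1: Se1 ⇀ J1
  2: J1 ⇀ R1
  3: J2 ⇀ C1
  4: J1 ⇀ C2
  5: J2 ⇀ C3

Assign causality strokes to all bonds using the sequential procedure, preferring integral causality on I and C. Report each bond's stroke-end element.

bond 0 stroke→J1
bond 1 stroke→J1
bond 2 stroke→R1
bond 3 stroke→J2
bond 4 stroke→J1
bond 5 stroke→J2

bond 1 |J1  (source Se1 imposes e)
bond 3 |J2  (C1 outputs effort q/C1)
bond 4 |J1  (C2 integral (e out))
bond 5 |J2  (C3: C, integral causality)
bond 0 |J1  (only one flow-in slot at J2)
bond 2 |R1  (closing 1-jn rule on J1)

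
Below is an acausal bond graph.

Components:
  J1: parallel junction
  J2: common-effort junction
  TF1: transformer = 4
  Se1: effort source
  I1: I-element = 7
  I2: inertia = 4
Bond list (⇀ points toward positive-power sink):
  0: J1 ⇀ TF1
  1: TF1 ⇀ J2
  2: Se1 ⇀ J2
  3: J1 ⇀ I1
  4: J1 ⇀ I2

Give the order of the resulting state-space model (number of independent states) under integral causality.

2  (I1, I2 all integral)

#2 |J2  (source Se1 imposes e)
#1 |TF1  (J2 effort already set via bond 2)
#0 |J1  (through TF1, causality passes straight; one stroke at TF1)
#3 |I1  (common-e at J1 fixed by 0)
#4 |I2  (common-e at J1 fixed by 0)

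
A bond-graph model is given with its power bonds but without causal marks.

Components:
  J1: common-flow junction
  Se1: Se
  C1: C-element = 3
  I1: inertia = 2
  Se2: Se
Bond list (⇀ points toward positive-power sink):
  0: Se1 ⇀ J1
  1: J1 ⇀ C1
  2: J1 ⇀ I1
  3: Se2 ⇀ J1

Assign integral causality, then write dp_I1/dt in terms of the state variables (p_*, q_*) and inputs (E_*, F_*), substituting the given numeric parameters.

dp_I1/dt = E_Se1 + E_Se2 - q_C1/3

#0 |J1  (Se1 (Se) sets effort on bond)
#3 |J1  (Se2: effort source, stroke at far end)
#1 |J1  (C1 integral (e out))
#2 |I1  (closing 1-jn rule on J1)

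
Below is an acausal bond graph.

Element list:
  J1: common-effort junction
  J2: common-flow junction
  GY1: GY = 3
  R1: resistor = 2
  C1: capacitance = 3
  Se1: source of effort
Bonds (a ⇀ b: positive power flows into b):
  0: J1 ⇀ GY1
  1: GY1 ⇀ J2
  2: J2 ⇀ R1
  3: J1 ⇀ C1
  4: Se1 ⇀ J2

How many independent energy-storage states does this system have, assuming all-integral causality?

1  (C1 all integral)

#4 →J2  (source Se1 imposes e)
#3 →J1  (C1 outputs effort q/C1)
#0 →GY1  (common-e at J1 fixed by 3)
#1 →GY1  (through GY1, causality inverts; strokes same side of GY1)
#2 →J2  (common-f at J2 fixed by 1)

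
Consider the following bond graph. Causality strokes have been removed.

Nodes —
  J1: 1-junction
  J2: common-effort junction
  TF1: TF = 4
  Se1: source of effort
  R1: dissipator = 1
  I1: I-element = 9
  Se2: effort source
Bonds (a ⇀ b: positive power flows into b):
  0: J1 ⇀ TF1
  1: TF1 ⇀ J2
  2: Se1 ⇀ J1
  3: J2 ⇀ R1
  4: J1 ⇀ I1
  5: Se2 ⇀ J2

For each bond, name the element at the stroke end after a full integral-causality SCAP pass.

bond 0 |J1
bond 1 |TF1
bond 2 |J1
bond 3 |R1
bond 4 |I1
bond 5 |J2

#2 →J1  (Se1 (Se) sets effort on bond)
#5 →J2  (source Se2 imposes e)
#1 →TF1  (common-e at J2 fixed by 5)
#3 →R1  (J2 effort already set via bond 5)
#0 →J1  (through TF1, causality passes straight; one stroke at TF1)
#4 →I1  (only one flow-in slot at J1)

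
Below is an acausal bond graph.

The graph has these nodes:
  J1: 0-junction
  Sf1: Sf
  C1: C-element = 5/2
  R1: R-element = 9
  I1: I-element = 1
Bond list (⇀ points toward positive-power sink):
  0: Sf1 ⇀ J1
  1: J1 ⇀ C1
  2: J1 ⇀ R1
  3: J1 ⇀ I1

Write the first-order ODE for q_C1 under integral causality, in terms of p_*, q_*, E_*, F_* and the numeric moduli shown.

b0 stroke at Sf1  (Sf1 fixes flow; stroke at Sf1)
b1 stroke at J1  (prefer integral on C1)
b2 stroke at R1  (J1 effort already set via bond 1)
b3 stroke at I1  (J1: bond 1 brought effort, rest push out)

dq_C1/dt = F_Sf1 - p_I1 - 2*q_C1/45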